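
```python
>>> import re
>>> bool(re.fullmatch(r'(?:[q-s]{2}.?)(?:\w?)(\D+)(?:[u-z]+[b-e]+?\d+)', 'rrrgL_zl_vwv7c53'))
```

False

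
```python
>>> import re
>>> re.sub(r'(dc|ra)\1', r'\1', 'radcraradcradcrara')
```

'radcradcradcra'

`\1` is not a pattern — it's the concrete string captured by group 1, re-applied verbatim.
Matches: at [4:8] → 'rara'; at [14:18] → 'rara'.
`\1` in the replacement pulls in group 1's text for each match.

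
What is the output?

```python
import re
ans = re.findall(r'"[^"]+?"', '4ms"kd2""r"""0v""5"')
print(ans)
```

['"kd2"', '"r"', '"0v"', '"5"']

`findall` yields the raw match text (4 of them) because the pattern has no groups.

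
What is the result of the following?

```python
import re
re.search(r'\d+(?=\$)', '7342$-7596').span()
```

(0, 4)

Because the assertion is zero-width, the text it checks is not consumed and won't appear in the result.
`re.search` scans for the first position where the pattern succeeds.
The match spans [0:4] → '7342'.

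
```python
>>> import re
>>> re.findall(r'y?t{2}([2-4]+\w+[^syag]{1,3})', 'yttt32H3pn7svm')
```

The pattern matches optionally a literal 'y', then exactly 2 of a literal 't'; then one or more of a character in [2-4], then one or more of a word character, then 1 to 3 of any character except [syag] (captured).
`findall` collects group 1 from the one match (1 total).

['32H3pn7svm']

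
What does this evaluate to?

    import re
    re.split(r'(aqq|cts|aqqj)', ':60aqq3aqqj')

[':60', 'aqq', '3', 'aqq', 'j']

Branches in `(...|...)` are attempted left-to-right; the first branch that allows the whole pattern to succeed is taken.
`re.split` interleaves the captured-group text with the surrounding fragments.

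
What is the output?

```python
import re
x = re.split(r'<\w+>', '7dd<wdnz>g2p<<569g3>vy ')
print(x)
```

Splitting on the pattern gives 3 pieces.

['7dd', 'g2p<', 'vy ']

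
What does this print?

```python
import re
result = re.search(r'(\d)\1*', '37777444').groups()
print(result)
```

The backreference `\1` re-matches whatever the first group consumed, character for character.
`re.search` scans for the first position where the pattern succeeds.
The match spans [0:1] → '3'.
Captured: group 1 = '3'.

('3',)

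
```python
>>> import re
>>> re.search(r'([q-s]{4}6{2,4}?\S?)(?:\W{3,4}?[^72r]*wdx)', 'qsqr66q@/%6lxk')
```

The pattern matches exactly 4 of a character in [q-s], then 2 to 4 of the literal '6' (lazy), then optionally a non-whitespace character (captured); then 3 to 4 of a non-word character (lazy), then zero or more of any character except [72r], then the literal 'wdx' (non-capturing group).
`re.search` scans for the first position where the pattern succeeds.
Here no position works, so the call returns None.

None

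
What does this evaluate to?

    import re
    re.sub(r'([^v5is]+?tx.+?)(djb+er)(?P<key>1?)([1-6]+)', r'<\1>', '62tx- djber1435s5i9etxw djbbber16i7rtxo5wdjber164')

Pattern: one or more of any character except [v5is] (lazy), then the literal 'tx', then one or more of any character (lazy) (captured); then the literal 'dj', then one or more of a literal 'b', then the literal 'er' (captured); then optionally a literal '1' (captured as 'key'); then one or more of a character in [1-6] (captured).
With the lazy modifier that quantifier settles for the fewest repetitions that let the rest of the pattern succeed (the atoms after it are unaffected and can still be greedy).
Matches: at [0:15] → '62tx- djber1435'; at [18:33] → '9etxw djbbber16'; at [34:49] → '7rtxo5wdjber164'.
The replacement refers to a captured group, so each match is rewritten using its own captured text.

'<62tx- >s5i<9etxw >i<7rtxo5w>'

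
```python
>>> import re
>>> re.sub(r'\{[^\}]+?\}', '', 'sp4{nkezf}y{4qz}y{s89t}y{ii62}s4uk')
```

'sp4yyys4uk'

Matches: at [3:10] → '{nkezf}'; at [11:16] → '{4qz}'; at [17:23] → '{s89t}'; at [24:30] → '{ii62}'.
Each match is replaced by ''.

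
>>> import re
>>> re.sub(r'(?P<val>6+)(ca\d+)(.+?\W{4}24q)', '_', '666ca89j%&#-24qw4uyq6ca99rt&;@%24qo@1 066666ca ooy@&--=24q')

'_w4uyq_o@1 066666ca ooy@&--=24q'

Lazy quantifiers expand one character at a time until the remainder of the pattern can match.
Every occurrence is swapped for '_'.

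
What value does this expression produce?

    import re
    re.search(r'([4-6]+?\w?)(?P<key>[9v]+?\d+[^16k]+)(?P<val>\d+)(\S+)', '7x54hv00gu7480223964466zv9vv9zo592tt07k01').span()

(2, 41)

The pattern matches one or more of a character in [4-6] (lazy), then optionally a word character (captured); then one or more of one of [9v] (lazy), then one or more of a digit, then one or more of any character except [16k] (captured as 'key'); then one or more of a digit (captured as 'val'); then one or more of a non-whitespace character (captured).
`re.search` tries every starting position until one works.
The match spans [2:41] → '54hv00gu7480223964466zv9vv9zo592tt07k01'.
Captured: group 1 = '54h', group 2 = 'v00gu74802239', group 3 = '64466', group 4 = 'zv9vv9zo592tt07k01'.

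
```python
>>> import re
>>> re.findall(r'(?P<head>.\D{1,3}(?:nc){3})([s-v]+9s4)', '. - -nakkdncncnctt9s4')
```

This matches any character, then 1 to 3 of a non-digit, then the literal 'nc' repeated 3 times (captured as 'head'); then one or more of a character in [s-v], then the literal '9s4' (captured).
Matches: at [6:21] match 'akkdncncnctt9s4', groups = ('akkdncncnc', 'tt9s4').
With 2 capturing groups, `findall` returns a 2-tuple per match.

[('akkdncncnc', 'tt9s4')]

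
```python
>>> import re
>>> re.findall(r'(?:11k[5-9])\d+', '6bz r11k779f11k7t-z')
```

The pattern matches the literal '11k', then a character in [5-9] (non-capturing group); then one or more of a digit.
Walking the string: at [5:11] → '11k779'.
With no groups in the pattern, `findall` gives back each whole match — 1 here.

['11k779']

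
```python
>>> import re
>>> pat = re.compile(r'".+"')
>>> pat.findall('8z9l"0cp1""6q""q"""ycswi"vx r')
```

['"0cp1""6q""q"""ycswi"']

Scanning left to right: at [4:25] → '"0cp1""6q""q"""ycswi"'.
Since nothing is captured, `findall` lists the 1 matched substring directly.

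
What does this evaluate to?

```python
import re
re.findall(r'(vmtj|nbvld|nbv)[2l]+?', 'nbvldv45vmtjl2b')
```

['nbv', 'vmtj']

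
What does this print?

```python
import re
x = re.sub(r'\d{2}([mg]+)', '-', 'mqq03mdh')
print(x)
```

mqq-dh

Every occurrence is swapped for '-'.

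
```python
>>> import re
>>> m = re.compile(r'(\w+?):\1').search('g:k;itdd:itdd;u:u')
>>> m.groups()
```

('itdd',)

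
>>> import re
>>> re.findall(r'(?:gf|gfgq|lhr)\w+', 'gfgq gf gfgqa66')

Walking the string: at [0:4] → 'gfgq'; at [8:15] → 'gfgqa66'.
With no groups in the pattern, `findall` gives back each whole match — 2 here.

['gfgq', 'gfgqa66']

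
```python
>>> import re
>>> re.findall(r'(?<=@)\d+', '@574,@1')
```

The lookaround is zero-width — it requires the adjacent text to match without consuming it, so the asserted text isn't part of the match.
Walking the string: at [1:4] → '574'; at [6:7] → '1'.
No capturing groups, so `findall` returns the 2 full match strings.

['574', '1']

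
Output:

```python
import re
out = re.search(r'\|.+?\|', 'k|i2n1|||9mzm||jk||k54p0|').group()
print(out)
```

|i2n1|

With the lazy modifier that quantifier settles for the fewest repetitions that let the rest of the pattern succeed (the atoms after it are unaffected and can still be greedy).
`search` walks the string left to right and returns the first match it finds.
The match spans [1:7] → '|i2n1|'.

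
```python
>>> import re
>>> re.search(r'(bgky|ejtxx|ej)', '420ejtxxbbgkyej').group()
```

`|` is ordered: at each position the engine commits to the first alternative that works.
The match spans [3:8] → 'ejtxx'.

'ejtxx'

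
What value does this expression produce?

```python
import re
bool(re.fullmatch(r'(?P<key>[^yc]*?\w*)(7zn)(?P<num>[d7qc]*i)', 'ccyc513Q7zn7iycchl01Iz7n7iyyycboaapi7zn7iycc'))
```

This matches zero or more of any character except [yc] (lazy), then zero or more of a word character (captured as 'key'); then a literal '7', then the literal 'zn' (captured); then zero or more of one of [d7qc], then a literal 'i' (captured as 'num').
`fullmatch` succeeds only if the pattern covers the string from start to end.
Here there's no way to consume every character, so the call returns None, and `bool(None)` is False.

False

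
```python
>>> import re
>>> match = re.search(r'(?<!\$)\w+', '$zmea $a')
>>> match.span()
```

Because the assertion is negative and zero-width, positions next to the forbidden text are skipped.
The match spans [2:5] → 'mea'.

(2, 5)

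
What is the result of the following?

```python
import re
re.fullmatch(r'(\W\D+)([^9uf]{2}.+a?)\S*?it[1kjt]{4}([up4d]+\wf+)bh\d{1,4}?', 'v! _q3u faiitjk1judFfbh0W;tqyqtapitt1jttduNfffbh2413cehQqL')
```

None

`re.fullmatch` is like wrapping the pattern in `^…$` (in single-line mode).
Here the pattern can't cover the whole string, so the call returns None.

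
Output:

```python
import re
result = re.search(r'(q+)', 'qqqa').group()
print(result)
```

qqq

Pattern: one or more of a literal 'q' (captured).
`re.search` scans for the first position where the pattern succeeds.
The match spans [0:3] → 'qqq'.
Captured: group 1 = 'qqq'.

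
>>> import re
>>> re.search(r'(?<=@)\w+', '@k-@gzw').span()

The `(?=…)`/`(?<=…)` assertion just peeks at neighbouring text; it doesn't advance the match position.
The match spans [1:2] → 'k'.

(1, 2)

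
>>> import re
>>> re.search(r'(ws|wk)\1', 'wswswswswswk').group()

'wsws'

`\1` is not a pattern — it's the concrete string captured by group 1, re-applied verbatim.
Unlike `match`, `search` isn't anchored — it looks for the pattern anywhere in the string.
The match spans [0:4] → 'wsws'.
Captured: group 1 = 'ws'.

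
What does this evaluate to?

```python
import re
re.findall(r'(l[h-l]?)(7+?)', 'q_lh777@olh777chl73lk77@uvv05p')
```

[('lh', '7'), ('lh', '7'), ('l', '7'), ('lk', '7')]

Pattern: a literal 'l', then optionally a character in [h-l] (captured); then one or more of a literal '7' (lazy) (captured).
Because the quantifier is non-greedy, it stops expanding at the earliest point where the rest of the pattern can succeed.
Walking the string: at [2:5] match 'lh7', groups = ('lh', '7'); at [9:12] match 'lh7', groups = ('lh', '7'); at [16:18] match 'l7', groups = ('l', '7'); at [19:22] match 'lk7', groups = ('lk', '7').
Multiple groups make `findall` return tuples — one 2-tuple for each match.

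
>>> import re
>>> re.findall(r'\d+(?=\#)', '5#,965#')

['5', '965']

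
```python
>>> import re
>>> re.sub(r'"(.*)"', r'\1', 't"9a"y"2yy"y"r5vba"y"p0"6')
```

't9a"y"2yy"y"r5vba"y"p06'

Matches: at [1:24] → '"9a"y"2yy"y"r5vba"y"p0"'.
Each match is replaced using the text its own group 1 captured.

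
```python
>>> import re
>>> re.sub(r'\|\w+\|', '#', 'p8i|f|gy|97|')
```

Matches: at [3:6] → '|f|'; at [8:12] → '|97|'.
Every occurrence is swapped for '#'.

'p8i#gy#'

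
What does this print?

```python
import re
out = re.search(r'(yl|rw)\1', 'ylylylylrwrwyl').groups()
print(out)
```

The match spans [0:4] → 'ylyl'.
Captured: group 1 = 'yl'.

('yl',)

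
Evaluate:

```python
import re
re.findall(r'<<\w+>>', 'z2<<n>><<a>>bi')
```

['<<n>>', '<<a>>']

No capturing groups, so `findall` returns the 2 full match strings.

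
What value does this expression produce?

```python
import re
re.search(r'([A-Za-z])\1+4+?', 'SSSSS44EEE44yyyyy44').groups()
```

('S',)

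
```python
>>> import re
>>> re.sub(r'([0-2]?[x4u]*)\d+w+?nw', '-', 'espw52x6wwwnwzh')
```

'espw5-zh'

Every occurrence is swapped for '-'.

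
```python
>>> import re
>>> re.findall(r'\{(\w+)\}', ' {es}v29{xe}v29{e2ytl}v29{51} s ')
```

['es', 'xe', 'e2ytl', '51']

Walking the string: at [1:5] match '{es}', group 1 = 'es'; at [8:12] match '{xe}', group 1 = 'xe'; at [15:22] match '{e2ytl}', group 1 = 'e2ytl'; at [25:29] match '{51}', group 1 = '51'.
`findall` collects group 1 from each match (4 total).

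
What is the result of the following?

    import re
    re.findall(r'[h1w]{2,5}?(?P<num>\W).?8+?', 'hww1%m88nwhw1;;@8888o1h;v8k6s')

['%', ';']

With a single group, `findall` returns only what that group captured — 2 items.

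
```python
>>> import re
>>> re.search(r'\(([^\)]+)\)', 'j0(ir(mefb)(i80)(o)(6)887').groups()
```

`re.search` scans for the first position where the pattern succeeds.
The match spans [2:11] → '(ir(mefb)'.
Captured: group 1 = 'ir(mefb'.

('ir(mefb',)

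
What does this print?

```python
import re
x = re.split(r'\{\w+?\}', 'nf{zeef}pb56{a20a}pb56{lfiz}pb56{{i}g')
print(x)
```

Matches to split on: at [2:8] → '{zeef}'; at [12:18] → '{a20a}'; at [22:28] → '{lfiz}'; at [33:36] → '{i}'.
Each match becomes a cut point; 5 segments remain.

['nf', 'pb56', 'pb56', 'pb56{', 'g']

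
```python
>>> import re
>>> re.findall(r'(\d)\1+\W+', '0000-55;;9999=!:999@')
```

['0', '5', '9', '9']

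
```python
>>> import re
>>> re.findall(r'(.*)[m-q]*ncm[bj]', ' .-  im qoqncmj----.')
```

The pattern matches zero or more of any character (captured); then zero or more of a character in [m-q], then the literal 'ncm', then one of [bj].
Walking the string: at [0:15] match ' .-  im qoqncmj', group 1 = ' .-  im qoq'.
One capturing group, so `findall` returns just the captured substring from the one match — 1 in all.

[' .-  im qoq']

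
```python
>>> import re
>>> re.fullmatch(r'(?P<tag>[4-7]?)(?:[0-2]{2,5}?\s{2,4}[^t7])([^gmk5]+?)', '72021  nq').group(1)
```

'7'

The match spans [0:9] → '72021  nq'.
Captured: group 1 = '7', group 2 = 'q'.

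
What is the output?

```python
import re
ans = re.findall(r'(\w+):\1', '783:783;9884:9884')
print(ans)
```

The backreference `\1` re-matches whatever the first group consumed, character for character.
Walking the string: at [0:7] match '783:783', group 1 = '783'; at [8:17] match '9884:9884', group 1 = '9884'.
With a single group, `findall` returns only what that group captured — 2 items.

['783', '9884']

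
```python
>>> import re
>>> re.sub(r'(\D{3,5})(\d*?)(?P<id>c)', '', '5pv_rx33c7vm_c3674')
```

The pattern matches 3 to 5 of a non-digit (captured); then zero or more of a digit (lazy) (captured); then a literal 'c' (captured as 'id').
Matches: at [1:9] → 'pv_rx33c'; at [10:14] → 'vm_c'.
Each match is replaced by ''.

'573674'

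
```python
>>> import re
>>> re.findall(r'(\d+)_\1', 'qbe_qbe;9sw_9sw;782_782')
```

['782']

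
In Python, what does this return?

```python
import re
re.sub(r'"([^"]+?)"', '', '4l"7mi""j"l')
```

Matches: at [2:7] → '"7mi"'; at [7:10] → '"j"'.
`sub` substitutes '' at each match site.

'4ll'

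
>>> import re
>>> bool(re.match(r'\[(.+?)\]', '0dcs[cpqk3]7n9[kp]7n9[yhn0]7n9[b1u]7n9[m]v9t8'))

`match` is anchored at position 0; if the pattern doesn't fit there, it returns None.
Here the pattern fails at index 0, so the call returns None, and `bool(None)` is False.

False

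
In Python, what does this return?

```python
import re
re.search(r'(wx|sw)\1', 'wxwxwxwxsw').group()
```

'wxwx'

A backreference is literal: `\1` must see the identical characters the first group matched.
`search` walks the string left to right and returns the first match it finds.
The match spans [0:4] → 'wxwx'.
Captured: group 1 = 'wx'.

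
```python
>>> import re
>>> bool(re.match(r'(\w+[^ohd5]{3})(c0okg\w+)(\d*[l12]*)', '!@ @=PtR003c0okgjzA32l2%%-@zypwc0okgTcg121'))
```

`match` is anchored at position 0; if the pattern doesn't fit there, it returns None.
Here position 0 doesn't satisfy it, so the call returns None, and `bool(None)` is False.

False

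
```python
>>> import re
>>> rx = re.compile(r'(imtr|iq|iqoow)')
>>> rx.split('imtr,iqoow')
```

['', 'imtr', ',', 'iq', 'oow']

`|` is ordered: at each position the engine commits to the first alternative that works.
Because the pattern has a capturing group, `split` also inserts each captured text between the pieces.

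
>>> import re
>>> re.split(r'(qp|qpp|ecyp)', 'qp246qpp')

`|` is ordered: at each position the engine commits to the first alternative that works.
`re.split` interleaves the captured-group text with the surrounding fragments.

['', 'qp', '246', 'qp', 'p']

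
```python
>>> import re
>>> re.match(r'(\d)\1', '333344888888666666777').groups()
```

('3',)

After group 1 captures some text, `\1` only succeeds where that same text appears again.
`match` is anchored at position 0; if the pattern doesn't fit there, it returns None.
The match spans [0:2] → '33'.
Captured: group 1 = '3'.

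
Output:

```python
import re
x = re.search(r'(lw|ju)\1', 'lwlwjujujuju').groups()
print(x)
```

('lw',)

The match spans [0:4] → 'lwlw'.
Captured: group 1 = 'lw'.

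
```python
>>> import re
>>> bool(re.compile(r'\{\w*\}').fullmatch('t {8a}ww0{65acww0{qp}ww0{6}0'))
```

False

For `fullmatch`, every character of the input must be accounted for by the pattern.
Here there's no way to consume every character, so the call returns None, and `bool(None)` is False.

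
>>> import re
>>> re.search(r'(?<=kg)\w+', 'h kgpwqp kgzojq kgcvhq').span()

Because the assertion is zero-width, the text it checks is not consumed and won't appear in the result.
The match spans [4:8] → 'pwqp'.

(4, 8)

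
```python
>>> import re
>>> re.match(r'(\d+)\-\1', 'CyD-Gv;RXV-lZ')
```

`\1` is not a pattern — it's the concrete string captured by group 1, re-applied verbatim.
With `match`, the pattern is implicitly anchored at the beginning.
Here the pattern fails at index 0, so the call returns None.

None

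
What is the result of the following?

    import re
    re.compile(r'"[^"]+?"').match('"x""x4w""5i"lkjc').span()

With `match`, the pattern is implicitly anchored at the beginning.
The match spans [0:3] → '"x"'.

(0, 3)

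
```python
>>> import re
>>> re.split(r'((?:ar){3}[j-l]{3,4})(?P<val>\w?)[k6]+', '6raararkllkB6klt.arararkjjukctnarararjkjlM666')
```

['6raararkllkB6klt.', 'arararkjj', 'u', 'ctn', 'arararjkjl', 'M', '']

Pattern: the literal 'ar' repeated 3 times, then 3 to 4 of a character in [j-l] (captured); then optionally a word character (captured as 'val'); then one or more of one of [k6].
Matches to split on: at [17:28] → 'arararkjjuk'; at [31:45] → 'arararjkjlM666'.
With a capturing group present, the delimiter's captured portion is kept in the result list.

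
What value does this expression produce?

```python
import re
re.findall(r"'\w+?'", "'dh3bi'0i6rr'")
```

["'dh3bi'"]

With no groups in the pattern, `findall` gives back each whole match — 1 here.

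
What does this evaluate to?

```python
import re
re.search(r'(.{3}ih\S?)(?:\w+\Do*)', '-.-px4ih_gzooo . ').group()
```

'px4ih_gzooo '

This matches exactly 3 of any character, then the literal 'ih', then optionally a non-whitespace character (captured); then one or more of a word character, then a non-digit, then zero or more of a literal 'o' (non-capturing group).
The match spans [3:15] → 'px4ih_gzooo '.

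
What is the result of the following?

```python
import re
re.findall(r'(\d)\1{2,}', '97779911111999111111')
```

['7', '1', '9', '1']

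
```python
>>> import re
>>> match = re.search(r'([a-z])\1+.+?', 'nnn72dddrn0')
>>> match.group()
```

`\1` has to match the exact text group 1 already captured.
`re.search` scans for the first position where the pattern succeeds.
The match spans [0:4] → 'nnn7'.
Captured: group 1 = 'n'.

'nnn7'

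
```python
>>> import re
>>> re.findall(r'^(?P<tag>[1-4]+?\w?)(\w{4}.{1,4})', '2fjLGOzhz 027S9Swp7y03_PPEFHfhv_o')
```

[('2f', 'jLGOzhz ')]

This matches anchored at the start of the string; then one or more of a character in [1-4] (lazy), then optionally a word character (captured as 'tag'); then exactly 4 of a word character, then 1 to 4 of any character (captured).
Matches: at [0:10] match '2fjLGOzhz ', groups = ('2f', 'jLGOzhz ').
`findall` packs the 2 group values into a tuple for every match.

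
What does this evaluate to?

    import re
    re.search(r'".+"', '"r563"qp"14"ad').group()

`re.search` tries every starting position until one works.
The match spans [0:12] → '"r563"qp"14"'.

'"r563"qp"14"'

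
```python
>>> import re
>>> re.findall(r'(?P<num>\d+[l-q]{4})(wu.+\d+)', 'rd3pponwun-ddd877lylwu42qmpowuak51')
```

[('3ppon', 'wun-ddd877lylwu42qmpowuak51')]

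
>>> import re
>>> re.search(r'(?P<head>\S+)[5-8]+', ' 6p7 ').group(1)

The match spans [1:4] → '6p7'.
Captured: group 1 = '6p'.

'6p'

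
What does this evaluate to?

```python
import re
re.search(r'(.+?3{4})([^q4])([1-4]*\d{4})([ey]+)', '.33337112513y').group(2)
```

'7'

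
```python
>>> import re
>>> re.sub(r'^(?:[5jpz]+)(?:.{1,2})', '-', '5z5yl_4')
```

'-_4'

The pattern matches anchored at the start of the string; then one or more of one of [5jpz] (non-capturing group); then 1 to 2 of any character (non-capturing group).
Matches: at [0:5] → '5z5yl'.
`sub` substitutes '-' at each match site.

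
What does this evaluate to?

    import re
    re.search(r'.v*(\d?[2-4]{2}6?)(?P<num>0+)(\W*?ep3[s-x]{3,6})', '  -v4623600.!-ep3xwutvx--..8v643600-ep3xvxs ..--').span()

The match spans [4:23] → '4623600.!-ep3xwutvx'.

(4, 23)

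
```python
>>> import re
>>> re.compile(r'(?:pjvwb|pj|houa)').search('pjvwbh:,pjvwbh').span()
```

The regex engine tests alternatives in the order written; an earlier branch that matches wins even if a later one would match more.
The match spans [0:5] → 'pjvwb'.

(0, 5)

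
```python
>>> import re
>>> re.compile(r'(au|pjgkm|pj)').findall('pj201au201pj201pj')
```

['pj', 'au', 'pj', 'pj']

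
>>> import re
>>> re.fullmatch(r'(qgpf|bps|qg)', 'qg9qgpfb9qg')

`re.fullmatch` requires the pattern to consume the entire string.
Here the string isn't matched end-to-end, so the call returns None.

None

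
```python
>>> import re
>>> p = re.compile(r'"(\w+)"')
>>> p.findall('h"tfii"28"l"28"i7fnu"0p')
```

With a single group, `findall` returns only what that group captured — 3 items.

['tfii', 'l', 'i7fnu']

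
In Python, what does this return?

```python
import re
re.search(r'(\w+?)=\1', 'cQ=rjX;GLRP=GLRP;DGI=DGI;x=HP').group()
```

`\1` has to match the exact text group 1 already captured.
The match spans [7:16] → 'GLRP=GLRP'.

'GLRP=GLRP'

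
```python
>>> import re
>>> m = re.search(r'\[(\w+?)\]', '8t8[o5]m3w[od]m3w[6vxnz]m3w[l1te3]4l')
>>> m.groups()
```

('o5',)

The match spans [3:7] → '[o5]'.
Captured: group 1 = 'o5'.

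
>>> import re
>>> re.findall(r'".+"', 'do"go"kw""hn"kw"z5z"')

Matches: at [2:20] → '"go"kw""hn"kw"z5z"'.
With no groups in the pattern, `findall` gives back each whole match — 1 here.

['"go"kw""hn"kw"z5z"']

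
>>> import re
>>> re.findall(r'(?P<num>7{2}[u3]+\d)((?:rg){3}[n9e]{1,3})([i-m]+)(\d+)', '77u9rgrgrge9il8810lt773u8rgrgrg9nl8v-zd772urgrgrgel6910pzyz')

4 groups means each result is a tuple of 4 captured strings — 2 here.

[('77u9', 'rgrgrge9', 'il', '8810'), ('773u8', 'rgrgrg9n', 'l', '8')]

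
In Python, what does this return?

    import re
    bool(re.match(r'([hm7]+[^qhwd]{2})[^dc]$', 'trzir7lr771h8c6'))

False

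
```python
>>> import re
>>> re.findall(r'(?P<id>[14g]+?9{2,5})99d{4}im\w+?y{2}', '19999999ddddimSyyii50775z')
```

['199999']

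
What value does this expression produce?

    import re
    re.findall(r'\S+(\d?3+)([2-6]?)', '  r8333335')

[('3', '5')]

This matches one or more of a non-whitespace character; then optionally a digit, then one or more of the literal '3' (captured); then optionally a character in [2-6] (captured).
Walking the string: at [2:10] match 'r8333335', groups = ('3', '5').
With 2 capturing groups, `findall` returns a 2-tuple per match.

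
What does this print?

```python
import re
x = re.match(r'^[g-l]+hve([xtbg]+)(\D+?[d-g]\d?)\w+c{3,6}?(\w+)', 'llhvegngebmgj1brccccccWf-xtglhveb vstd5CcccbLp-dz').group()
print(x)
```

llhvegngebmgj1brccccccWf

This matches anchored at the start of the string; then one or more of a character in [g-l], then the literal 'hve'; then one or more of one of [xtbg] (captured); then one or more of a non-digit (lazy), then a character in [d-g], then optionally a digit (captured); then one or more of a word character, then 3 to 6 of a literal 'c' (lazy); then one or more of a word character (captured).
`match` is anchored at position 0; if the pattern doesn't fit there, it returns None.
The match spans [0:24] → 'llhvegngebmgj1brccccccWf'.
Captured: group 1 = 'g', group 2 = 'ng', group 3 = 'Wf'.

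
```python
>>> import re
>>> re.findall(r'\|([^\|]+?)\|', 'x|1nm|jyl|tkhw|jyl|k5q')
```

['1nm', 'tkhw']

Scanning left to right: at [1:6] match '|1nm|', group 1 = '1nm'; at [9:15] match '|tkhw|', group 1 = 'tkhw'.
`findall` collects group 1 from each match (2 total).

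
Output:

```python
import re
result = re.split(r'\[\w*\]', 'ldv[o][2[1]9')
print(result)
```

['ldv', '[2', '9']

Matches to split on: at [3:6] → '[o]'; at [8:11] → '[1]'.
The string is cut at each match, leaving 3 pieces.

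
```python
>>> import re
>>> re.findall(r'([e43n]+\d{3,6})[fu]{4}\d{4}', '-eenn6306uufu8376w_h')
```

Pattern: one or more of one of [e43n], then 3 to 6 of a digit (captured); then exactly 4 of one of [fu], then exactly 4 of a digit.
Walking the string: at [1:17] match 'eenn6306uufu8376', group 1 = 'eenn6306'.
With a single group, `findall` returns only what that group captured — 1 item.

['eenn6306']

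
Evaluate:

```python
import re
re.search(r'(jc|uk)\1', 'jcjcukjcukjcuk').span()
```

`\1` is not a pattern — it's the concrete string captured by group 1, re-applied verbatim.
The match spans [0:4] → 'jcjc'.

(0, 4)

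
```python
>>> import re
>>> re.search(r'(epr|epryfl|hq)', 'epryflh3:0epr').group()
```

'epr'

Alternation isn't longest-match — the leftmost alternative that fits at this position is chosen.
`search` walks the string left to right and returns the first match it finds.
The match spans [0:3] → 'epr'.
Captured: group 1 = 'epr'.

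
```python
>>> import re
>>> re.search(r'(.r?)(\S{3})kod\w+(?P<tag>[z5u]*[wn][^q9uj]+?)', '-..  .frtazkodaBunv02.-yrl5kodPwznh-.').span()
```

Pattern: any character, then optionally a literal 'r' (captured); then exactly 3 of a non-whitespace character (captured); then the literal 'kod', then one or more of a word character; then zero or more of one of [z5u], then one of [wn], then one or more of any character except [q9uj] (lazy) (captured as 'tag').
With the lazy modifier that quantifier settles for the fewest repetitions that let the rest of the pattern succeed (the atoms after it are unaffected and can still be greedy).
`search` walks the string left to right and returns the first match it finds.
The match spans [6:19] → 'frtazkodaBunv'.
Captured: group 1 = 'fr', group 2 = 'taz', group 3 = 'nv'.

(6, 19)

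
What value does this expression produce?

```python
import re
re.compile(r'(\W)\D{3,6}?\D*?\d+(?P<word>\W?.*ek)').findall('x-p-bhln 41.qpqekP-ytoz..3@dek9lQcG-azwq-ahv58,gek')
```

[('-', '.qpqekP-ytoz..3@dek9lQcG-azwq-ahv58,gek')]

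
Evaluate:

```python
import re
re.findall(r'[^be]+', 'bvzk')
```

['vzk']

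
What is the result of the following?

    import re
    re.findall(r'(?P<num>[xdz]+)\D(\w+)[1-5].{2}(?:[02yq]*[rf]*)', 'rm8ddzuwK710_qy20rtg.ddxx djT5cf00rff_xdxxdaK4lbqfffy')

The pattern matches one or more of one of [xdz] (captured as 'num'); then a non-digit; then one or more of a word character (captured); then a character in [1-5], then exactly 2 of any character; then zero or more of one of [02yq], then zero or more of one of [rf] (non-capturing group).
Scanning left to right: at [3:18] match 'ddzuwK710_qy20r', groups = ('ddz', 'wK710_qy'); at [21:52] match 'ddxx djT5cf00rff_xdxxdaK4lbqfff', groups = ('ddxx', 'djT5cf00rff_xdxxdaK').
Multiple groups make `findall` return tuples — one 2-tuple for each match.

[('ddz', 'wK710_qy'), ('ddxx', 'djT5cf00rff_xdxxdaK')]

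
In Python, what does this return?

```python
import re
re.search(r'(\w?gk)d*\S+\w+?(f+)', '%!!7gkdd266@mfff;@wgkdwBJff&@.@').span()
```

(3, 27)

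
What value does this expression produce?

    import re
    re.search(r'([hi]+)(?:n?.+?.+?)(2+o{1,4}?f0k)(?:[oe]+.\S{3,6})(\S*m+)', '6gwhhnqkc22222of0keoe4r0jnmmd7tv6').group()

'hhnqkc22222of0keoe4r0jnmm'

The pattern matches one or more of one of [hi] (captured); then optionally the literal 'n', then one or more of any character (lazy), then one or more of any character (lazy) (non-capturing group); then one or more of the literal '2', then 1 to 4 of the literal 'o' (lazy), then the literal 'f0k' (captured); then one or more of one of [oe], then any character, then 3 to 6 of a non-whitespace character (non-capturing group); then zero or more of a non-whitespace character, then one or more of the literal 'm' (captured).
The match spans [3:28] → 'hhnqkc22222of0keoe4r0jnmm'.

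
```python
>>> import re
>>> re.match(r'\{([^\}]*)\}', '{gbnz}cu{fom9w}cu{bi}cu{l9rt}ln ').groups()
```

('gbnz',)

The match spans [0:6] → '{gbnz}'.
Captured: group 1 = 'gbnz'.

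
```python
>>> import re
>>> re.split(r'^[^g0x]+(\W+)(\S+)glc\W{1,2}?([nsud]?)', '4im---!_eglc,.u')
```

['', '!', '_e', '', '.u']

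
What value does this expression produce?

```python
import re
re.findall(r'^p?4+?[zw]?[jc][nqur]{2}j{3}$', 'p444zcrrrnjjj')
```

Since nothing is captured, `findall` lists the 0 matched substrings directly.
Nothing in the string satisfies the pattern, so the list is empty.

[]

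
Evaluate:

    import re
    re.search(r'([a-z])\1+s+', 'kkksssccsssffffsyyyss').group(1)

'k'

After group 1 captures some text, `\1` only succeeds where that same text appears again.
`re.search` scans for the first position where the pattern succeeds.
The match spans [0:6] → 'kkksss'.
Captured: group 1 = 'k'.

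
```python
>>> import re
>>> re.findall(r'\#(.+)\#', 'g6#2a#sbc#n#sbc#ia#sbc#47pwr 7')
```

['2a#sbc#n#sbc#ia#sbc']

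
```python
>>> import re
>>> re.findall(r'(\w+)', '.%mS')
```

Pattern: one or more of a word character (captured).
With a single group, `findall` returns only what that group captured — 1 item.

['mS']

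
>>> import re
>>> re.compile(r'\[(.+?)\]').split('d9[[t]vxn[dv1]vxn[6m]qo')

Matches to split on: at [2:6] → '[[t]'; at [9:14] → '[dv1]'; at [17:21] → '[6m]'.
Because the pattern has a capturing group, `split` also inserts each captured text between the pieces.

['d9', '[t', 'vxn', 'dv1', 'vxn', '6m', 'qo']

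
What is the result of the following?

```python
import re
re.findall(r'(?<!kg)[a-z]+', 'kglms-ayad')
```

['kglms', 'ayad']

The negative lookahead/lookbehind blocks any match where the forbidden context is present.
No capturing groups, so `findall` returns the 2 full match strings.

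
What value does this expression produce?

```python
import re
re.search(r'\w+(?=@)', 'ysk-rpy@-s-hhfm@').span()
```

Lookahead/lookbehind check context without consuming it, so the matched span excludes the asserted characters.
The match spans [4:7] → 'rpy'.

(4, 7)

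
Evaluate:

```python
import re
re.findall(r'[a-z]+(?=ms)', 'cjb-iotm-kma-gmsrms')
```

['gmsr']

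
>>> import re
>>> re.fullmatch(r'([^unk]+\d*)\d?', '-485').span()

The pattern matches one or more of any character except [unk], then zero or more of a digit (captured); then optionally a digit.
`re.fullmatch` requires the pattern to consume the entire string.
The match spans [0:4] → '-485'.
Captured: group 1 = '-485'.

(0, 4)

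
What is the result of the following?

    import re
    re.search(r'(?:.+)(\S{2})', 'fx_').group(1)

This matches one or more of any character (non-capturing group); then exactly 2 of a non-whitespace character (captured).
`search` walks the string left to right and returns the first match it finds.
The match spans [0:3] → 'fx_'.
Captured: group 1 = 'x_'.

'x_'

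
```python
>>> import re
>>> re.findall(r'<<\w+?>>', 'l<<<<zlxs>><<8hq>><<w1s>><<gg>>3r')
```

Walking the string: at [3:11] → '<<zlxs>>'; at [11:18] → '<<8hq>>'; at [18:25] → '<<w1s>>'; at [25:31] → '<<gg>>'.
With no groups in the pattern, `findall` gives back each whole match — 4 here.

['<<zlxs>>', '<<8hq>>', '<<w1s>>', '<<gg>>']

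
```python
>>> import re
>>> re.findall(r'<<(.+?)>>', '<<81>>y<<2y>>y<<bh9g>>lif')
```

['81', '2y', 'bh9g']

A non-greedy quantifier consumes as few characters as it can — just enough that the remainder of the pattern still matches from where it stops; whatever follows it matches normally.
`findall` collects group 1 from each match (3 total).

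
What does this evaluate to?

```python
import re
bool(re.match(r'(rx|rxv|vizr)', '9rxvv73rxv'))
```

False

With `match`, the pattern is implicitly anchored at the beginning.
Here the pattern fails at index 0, so the call returns None, and `bool(None)` is False.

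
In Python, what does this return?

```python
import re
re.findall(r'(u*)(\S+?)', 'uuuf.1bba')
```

[('uuu', 'f'), ('', '.'), ('', '1'), ('', 'b'), ('', 'b'), ('', 'a')]

Pattern: zero or more of a literal 'u' (captured); then one or more of a non-whitespace character (lazy) (captured).
The `?` after the quantifier makes it lazy — it takes as little as possible before letting the rest of the pattern try.
Walking the string: at [0:4] match 'uuuf', groups = ('uuu', 'f'); at [4:5] match '.', groups = ('', '.'); at [5:6] match '1', groups = ('', '1'); at [6:7] match 'b', groups = ('', 'b'); at [7:8] match 'b', groups = ('', 'b'); ….
2 groups means each result is a tuple of 2 captured strings — 6 here.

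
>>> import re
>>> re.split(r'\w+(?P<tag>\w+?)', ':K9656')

[':', '6', '']

The pattern matches one or more of a word character; then one or more of a word character (lazy) (captured as 'tag').
Matches to split on: at [1:6] → 'K9656'.
The group in the pattern means `split` returns the separators' captures alongside the pieces.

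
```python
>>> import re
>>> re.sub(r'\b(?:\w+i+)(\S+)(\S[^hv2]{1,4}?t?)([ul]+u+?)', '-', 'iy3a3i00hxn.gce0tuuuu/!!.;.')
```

'-/!!.;.'

This matches a word boundary (`\b`, zero-width); then one or more of a word character, then one or more of a literal 'i' (non-capturing group); then one or more of a non-whitespace character (captured); then a non-whitespace character, then 1 to 4 of any character except [hv2] (lazy), then optionally a literal 't' (captured); then one or more of one of [ul], then one or more of a literal 'u' (lazy) (captured).
Every occurrence is swapped for '-'.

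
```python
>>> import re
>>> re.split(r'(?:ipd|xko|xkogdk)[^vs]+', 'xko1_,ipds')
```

The string is cut at each match, leaving 2 pieces.

['', 's']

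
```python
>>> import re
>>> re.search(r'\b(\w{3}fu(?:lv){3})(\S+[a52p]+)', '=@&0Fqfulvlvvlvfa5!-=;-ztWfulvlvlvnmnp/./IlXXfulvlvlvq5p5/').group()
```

'ztWfulvlvlvnmnp/./IlXXfulvlvlvq5p5'

The pattern matches a word boundary (`\b`, zero-width); then exactly 3 of a word character, then the literal 'fu', then the literal 'lv' repeated 3 times (captured); then one or more of a non-whitespace character, then one or more of one of [a52p] (captured).
The match spans [23:57] → 'ztWfulvlvlvnmnp/./IlXXfulvlvlvq5p5'.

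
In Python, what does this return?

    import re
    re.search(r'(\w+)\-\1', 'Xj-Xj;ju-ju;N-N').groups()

('Xj',)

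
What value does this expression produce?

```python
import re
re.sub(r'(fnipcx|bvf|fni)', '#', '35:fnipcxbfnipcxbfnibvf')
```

The regex engine tests alternatives in the order written; an earlier branch that matches wins even if a later one would match more.
Matches: at [3:9] → 'fnipcx'; at [10:16] → 'fnipcx'; at [17:20] → 'fni'; at [20:23] → 'bvf'.
Each match is replaced by '#'.

'35:#b#b##'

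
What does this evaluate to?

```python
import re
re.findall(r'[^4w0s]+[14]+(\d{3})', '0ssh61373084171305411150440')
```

['373', '713', '504']

The pattern matches one or more of any character except [4w0s], then one or more of one of [14]; then exactly 3 of a digit (captured).
One capturing group, so `findall` returns just the captured substring from each match — 3 in all.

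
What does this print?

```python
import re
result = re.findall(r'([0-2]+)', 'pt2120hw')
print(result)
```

['2120']

The pattern matches one or more of a character in [0-2] (captured).
Matches: at [2:6] match '2120', group 1 = '2120'.
Because there's exactly one group, `findall` drops the full match and keeps group 1 from the one hit.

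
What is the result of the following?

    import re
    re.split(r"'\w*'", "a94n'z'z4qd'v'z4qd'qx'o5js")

`split` removes every match and returns the 4 fragments in between.

['a94n', 'z4qd', 'z4qd', 'o5js']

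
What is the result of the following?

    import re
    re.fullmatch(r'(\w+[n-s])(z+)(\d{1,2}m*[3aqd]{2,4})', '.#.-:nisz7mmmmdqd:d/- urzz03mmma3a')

`re.fullmatch` is like wrapping the pattern in `^…$` (in single-line mode).
Here the string isn't matched end-to-end, so the call returns None.

None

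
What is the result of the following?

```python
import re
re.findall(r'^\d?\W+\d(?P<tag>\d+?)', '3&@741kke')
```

The pattern matches anchored at the start of the string; then optionally a digit, then one or more of a non-word character; then a digit; then one or more of a digit (lazy) (captured as 'tag').
The `?` after the quantifier makes it lazy — it takes as little as possible before letting the rest of the pattern try.
Walking the string: at [0:5] match '3&@74', group 1 = '4'.
With a single group, `findall` returns only what that group captured — 1 item.

['4']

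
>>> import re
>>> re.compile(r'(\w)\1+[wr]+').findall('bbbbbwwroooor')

['b', 'o']

`\1` has to match the exact text group 1 already captured.
Walking the string: at [0:8] match 'bbbbbwwr', group 1 = 'b'; at [8:13] match 'oooor', group 1 = 'o'.
With a single group, `findall` returns only what that group captured — 2 items.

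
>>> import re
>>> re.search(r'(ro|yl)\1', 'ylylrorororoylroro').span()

A backreference is literal: `\1` must see the identical characters the first group matched.
`search` walks the string left to right and returns the first match it finds.
The match spans [0:4] → 'ylyl'.
Captured: group 1 = 'yl'.

(0, 4)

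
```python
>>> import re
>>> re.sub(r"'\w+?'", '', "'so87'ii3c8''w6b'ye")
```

"ii3c8'ye"

Matches: at [0:6] → "'so87'"; at [12:17] → "'w6b'".
Every occurrence is swapped for ''.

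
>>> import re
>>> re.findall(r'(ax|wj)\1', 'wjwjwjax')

['wj']

A backreference is literal: `\1` must see the identical characters the first group matched.
Scanning left to right: at [0:4] match 'wjwj', group 1 = 'wj'.
One capturing group, so `findall` returns just the captured substring from the one match — 1 in all.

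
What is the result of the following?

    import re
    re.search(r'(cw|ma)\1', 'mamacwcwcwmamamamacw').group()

'mama'

After group 1 captures some text, `\1` only succeeds where that same text appears again.
`re.search` scans for the first position where the pattern succeeds.
The match spans [0:4] → 'mama'.
Captured: group 1 = 'ma'.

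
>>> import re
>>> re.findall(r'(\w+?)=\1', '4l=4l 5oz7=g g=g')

['4l', 'g']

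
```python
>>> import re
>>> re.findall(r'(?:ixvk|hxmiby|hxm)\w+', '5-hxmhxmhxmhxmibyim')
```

['hxmhxmhxmhxmibyim']

Matches: at [2:19] → 'hxmhxmhxmhxmibyim'.
`findall` yields the raw match text (1 of them) because the pattern has no groups.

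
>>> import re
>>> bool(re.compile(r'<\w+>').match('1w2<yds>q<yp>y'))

False

`match` is anchored at position 0; if the pattern doesn't fit there, it returns None.
Here the pattern fails at index 0, so the call returns None, and `bool(None)` is False.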